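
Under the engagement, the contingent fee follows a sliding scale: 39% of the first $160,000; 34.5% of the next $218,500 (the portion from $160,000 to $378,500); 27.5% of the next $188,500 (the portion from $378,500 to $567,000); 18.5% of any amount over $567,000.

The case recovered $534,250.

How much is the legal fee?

First $160,000 at 39% = $62,400.00
Next $218,500 at 34.5% = $75,382.50
Remaining $155,750 at 27.5% = $42,831.25
Fee: $62,400.00 + $75,382.50 + $42,831.25 = $180,613.75

$180,613.75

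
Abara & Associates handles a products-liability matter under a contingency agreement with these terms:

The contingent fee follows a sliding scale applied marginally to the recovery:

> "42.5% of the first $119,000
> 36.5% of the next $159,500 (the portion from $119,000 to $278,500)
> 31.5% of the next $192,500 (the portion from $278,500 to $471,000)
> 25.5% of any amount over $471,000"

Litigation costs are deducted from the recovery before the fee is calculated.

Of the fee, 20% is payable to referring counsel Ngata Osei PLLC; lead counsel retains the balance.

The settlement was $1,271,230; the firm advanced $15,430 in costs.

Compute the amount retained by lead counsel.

Fee base (net of costs): $1,271,230 − $15,430 = $1,255,800
First $119,000 at 42.5% = $50,575.00
Next $159,500 at 36.5% = $58,217.50
Next $192,500 at 31.5% = $60,637.50
Remaining $784,800 at 25.5% = $200,124.00
Fee: $50,575.00 + $58,217.50 + $60,637.50 + $200,124.00 = $369,554.00
Referral share: 20% of $369,554.00 = $73,910.80; lead counsel retains $369,554.00 − $73,910.80 = $295,643.20.

$295,643.20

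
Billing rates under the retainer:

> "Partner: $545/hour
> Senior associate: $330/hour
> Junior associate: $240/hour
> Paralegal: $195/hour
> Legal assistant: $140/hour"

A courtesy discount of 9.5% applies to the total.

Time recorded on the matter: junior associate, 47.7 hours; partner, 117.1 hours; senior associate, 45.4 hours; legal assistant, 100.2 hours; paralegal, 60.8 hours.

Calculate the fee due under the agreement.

$105,100.82

Partner: 117.1 × $545 = $63,819.50
Senior associate: 45.4 × $330 = $14,982.00
Junior associate: 47.7 × $240 = $11,448.00
Paralegal: 60.8 × $195 = $11,856.00
Legal assistant: 100.2 × $140 = $14,028.00
Subtotal: $116,133.50
Less 9.5% discount: −$11,032.68
Total: $116,133.50 − $11,032.68 = $105,100.82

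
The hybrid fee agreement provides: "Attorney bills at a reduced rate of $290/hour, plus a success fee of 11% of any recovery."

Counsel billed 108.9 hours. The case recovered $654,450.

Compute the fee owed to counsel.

Hourly: 108.9 × $290 = $31,581.00
Success fee: 11% of $654,450 = $71,989.50
Total: $31,581.00 + $71,989.50 = $103,570.50

$103,570.50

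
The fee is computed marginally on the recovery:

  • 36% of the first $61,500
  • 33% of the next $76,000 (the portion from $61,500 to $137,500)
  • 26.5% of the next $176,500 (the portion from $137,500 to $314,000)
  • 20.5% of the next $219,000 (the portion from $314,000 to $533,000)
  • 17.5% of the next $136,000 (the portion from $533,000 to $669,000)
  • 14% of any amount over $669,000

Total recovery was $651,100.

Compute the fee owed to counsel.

First $61,500 at 36% = $22,140.00
Next $76,000 at 33% = $25,080.00
Next $176,500 at 26.5% = $46,772.50
Next $219,000 at 20.5% = $44,895.00
Remaining $118,100 at 17.5% = $20,667.50
Fee: $22,140.00 + $25,080.00 + $46,772.50 + $44,895.00 + $20,667.50 = $159,555.00

$159,555.00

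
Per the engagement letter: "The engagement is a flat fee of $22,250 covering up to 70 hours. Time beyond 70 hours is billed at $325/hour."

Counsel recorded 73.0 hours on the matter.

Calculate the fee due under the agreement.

Flat fee: $22,250.00
Excess hours: 73.0 − 70 = 3.0
Overrun: 3.0 × $325 = $975.00
Total: $22,250.00 + $975.00 = $23,225.00

$23,225.00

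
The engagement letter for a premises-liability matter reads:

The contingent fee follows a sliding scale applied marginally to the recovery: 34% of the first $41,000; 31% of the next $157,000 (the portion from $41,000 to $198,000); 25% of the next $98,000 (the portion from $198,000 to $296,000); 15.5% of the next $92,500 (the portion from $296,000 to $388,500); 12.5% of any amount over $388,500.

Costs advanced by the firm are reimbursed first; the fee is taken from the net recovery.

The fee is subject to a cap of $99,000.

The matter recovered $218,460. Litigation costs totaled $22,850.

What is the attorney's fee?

Fee base (net of costs): $218,460 − $22,850 = $195,610
First $41,000 at 34% = $13,940.00
Remaining $154,610 at 31% = $47,929.10
Fee: $13,940.00 + $47,929.10 = $61,869.10
$61,869.10 is under the $99,000 cap.

$61,869.10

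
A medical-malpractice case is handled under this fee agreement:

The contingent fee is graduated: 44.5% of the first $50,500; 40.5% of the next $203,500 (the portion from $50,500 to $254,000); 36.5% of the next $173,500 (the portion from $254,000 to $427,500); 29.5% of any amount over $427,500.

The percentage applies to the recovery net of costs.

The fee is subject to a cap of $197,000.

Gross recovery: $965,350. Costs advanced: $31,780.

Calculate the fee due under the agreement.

Fee base (net of costs): $965,350 − $31,780 = $933,570
First $50,500 at 44.5% = $22,472.50
Next $203,500 at 40.5% = $82,417.50
Next $173,500 at 36.5% = $63,327.50
Remaining $506,070 at 29.5% = $149,290.65
Fee: $22,472.50 + $82,417.50 + $63,327.50 + $149,290.65 = $317,508.15
$317,508.15 exceeds the $197,000 cap, so the fee is capped at $197,000.00.

$197,000.00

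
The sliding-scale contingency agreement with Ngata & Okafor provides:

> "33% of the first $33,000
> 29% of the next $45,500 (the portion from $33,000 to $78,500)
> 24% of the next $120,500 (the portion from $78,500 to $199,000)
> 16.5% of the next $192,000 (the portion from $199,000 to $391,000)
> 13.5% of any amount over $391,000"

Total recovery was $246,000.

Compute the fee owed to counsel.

First $33,000 at 33% = $10,890.00
Next $45,500 at 29% = $13,195.00
Next $120,500 at 24% = $28,920.00
Remaining $47,000 at 16.5% = $7,755.00
Fee: $10,890.00 + $13,195.00 + $28,920.00 + $7,755.00 = $60,760.00

$60,760.00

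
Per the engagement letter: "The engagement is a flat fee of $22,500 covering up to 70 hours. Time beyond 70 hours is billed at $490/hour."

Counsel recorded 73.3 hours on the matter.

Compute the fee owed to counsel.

$24,117.00

Flat fee: $22,500.00
Excess hours: 73.3 − 70 = 3.3
Overrun: 3.3 × $490 = $1,617.00
Total: $22,500.00 + $1,617.00 = $24,117.00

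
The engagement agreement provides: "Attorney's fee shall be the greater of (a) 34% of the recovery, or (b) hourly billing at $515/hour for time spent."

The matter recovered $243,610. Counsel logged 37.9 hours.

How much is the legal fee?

(a) 34% of $243,610 = $82,827.40
(b) 37.9 × $515 = $19,518.50
The greater is (a): $82,827.40.

$82,827.40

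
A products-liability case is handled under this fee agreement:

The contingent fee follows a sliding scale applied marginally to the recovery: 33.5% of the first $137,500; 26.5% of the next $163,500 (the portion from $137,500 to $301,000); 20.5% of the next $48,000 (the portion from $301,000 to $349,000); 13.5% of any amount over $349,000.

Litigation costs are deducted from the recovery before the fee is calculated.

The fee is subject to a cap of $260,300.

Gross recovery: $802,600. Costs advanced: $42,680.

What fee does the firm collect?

$154,704.20

Fee base (net of costs): $802,600 − $42,680 = $759,920
First $137,500 at 33.5% = $46,062.50
Next $163,500 at 26.5% = $43,327.50
Next $48,000 at 20.5% = $9,840.00
Remaining $410,920 at 13.5% = $55,474.20
Fee: $46,062.50 + $43,327.50 + $9,840.00 + $55,474.20 = $154,704.20
$154,704.20 is under the $260,300 cap.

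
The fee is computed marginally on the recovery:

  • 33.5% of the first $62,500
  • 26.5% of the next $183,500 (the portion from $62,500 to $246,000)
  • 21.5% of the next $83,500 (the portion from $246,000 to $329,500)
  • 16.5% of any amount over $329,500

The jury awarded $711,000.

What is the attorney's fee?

$150,465.00

First $62,500 at 33.5% = $20,937.50
Next $183,500 at 26.5% = $48,627.50
Next $83,500 at 21.5% = $17,952.50
Remaining $381,500 at 16.5% = $62,947.50
Fee: $20,937.50 + $48,627.50 + $17,952.50 + $62,947.50 = $150,465.00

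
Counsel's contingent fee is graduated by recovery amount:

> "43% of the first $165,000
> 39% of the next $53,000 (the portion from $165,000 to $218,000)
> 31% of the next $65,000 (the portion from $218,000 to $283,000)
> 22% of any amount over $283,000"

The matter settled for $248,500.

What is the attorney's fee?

$101,075.00

First $165,000 at 43% = $70,950.00
Next $53,000 at 39% = $20,670.00
Remaining $30,500 at 31% = $9,455.00
Fee: $70,950.00 + $20,670.00 + $9,455.00 = $101,075.00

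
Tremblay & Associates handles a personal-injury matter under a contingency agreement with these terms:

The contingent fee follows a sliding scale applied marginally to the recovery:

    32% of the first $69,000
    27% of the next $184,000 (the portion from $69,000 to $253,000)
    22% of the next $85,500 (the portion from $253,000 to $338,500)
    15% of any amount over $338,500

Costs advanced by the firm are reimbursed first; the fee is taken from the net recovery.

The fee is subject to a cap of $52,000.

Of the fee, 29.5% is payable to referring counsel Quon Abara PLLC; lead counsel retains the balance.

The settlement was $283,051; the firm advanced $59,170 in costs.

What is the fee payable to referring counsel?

Fee base (net of costs): $283,051 − $59,170 = $223,881
First $69,000 at 32% = $22,080.00
Remaining $154,881 at 27% = $41,817.87
Fee: $22,080.00 + $41,817.87 = $63,897.87
$63,897.87 exceeds the $52,000 cap, so the fee is capped at $52,000.00.
Referral share: 29.5% of $52,000.00 = $15,340.00; lead counsel retains $52,000.00 − $15,340.00 = $36,660.00.

$15,340.00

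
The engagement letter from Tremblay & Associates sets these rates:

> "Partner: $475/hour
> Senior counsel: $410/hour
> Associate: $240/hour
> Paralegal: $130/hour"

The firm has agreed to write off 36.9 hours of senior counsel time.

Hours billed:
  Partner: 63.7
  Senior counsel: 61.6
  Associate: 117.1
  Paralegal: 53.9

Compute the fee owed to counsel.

$75,495.50

Partner: 63.7 × $475 = $30,257.50
Senior counsel: 61.6 × $410 = $25,256.00
Associate: 117.1 × $240 = $28,104.00
Paralegal: 53.9 × $130 = $7,007.00
Subtotal: $90,624.50
Write-off: 36.9 × $410 = $15,129.00
Total: $90,624.50 − $15,129.00 = $75,495.50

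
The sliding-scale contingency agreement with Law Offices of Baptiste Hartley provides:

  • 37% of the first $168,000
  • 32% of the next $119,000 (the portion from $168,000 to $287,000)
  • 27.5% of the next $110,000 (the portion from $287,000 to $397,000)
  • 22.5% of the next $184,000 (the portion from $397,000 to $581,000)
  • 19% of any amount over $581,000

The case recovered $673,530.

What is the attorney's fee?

First $168,000 at 37% = $62,160.00
Next $119,000 at 32% = $38,080.00
Next $110,000 at 27.5% = $30,250.00
Next $184,000 at 22.5% = $41,400.00
Remaining $92,530 at 19% = $17,580.70
Fee: $62,160.00 + $38,080.00 + $30,250.00 + $41,400.00 + $17,580.70 = $189,470.70

$189,470.70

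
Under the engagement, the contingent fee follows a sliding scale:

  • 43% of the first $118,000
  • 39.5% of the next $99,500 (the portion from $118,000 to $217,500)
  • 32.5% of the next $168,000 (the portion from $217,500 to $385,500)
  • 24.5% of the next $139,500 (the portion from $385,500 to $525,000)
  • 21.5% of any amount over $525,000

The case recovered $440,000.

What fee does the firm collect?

First $118,000 at 43% = $50,740.00
Next $99,500 at 39.5% = $39,302.50
Next $168,000 at 32.5% = $54,600.00
Remaining $54,500 at 24.5% = $13,352.50
Fee: $50,740.00 + $39,302.50 + $54,600.00 + $13,352.50 = $157,995.00

$157,995.00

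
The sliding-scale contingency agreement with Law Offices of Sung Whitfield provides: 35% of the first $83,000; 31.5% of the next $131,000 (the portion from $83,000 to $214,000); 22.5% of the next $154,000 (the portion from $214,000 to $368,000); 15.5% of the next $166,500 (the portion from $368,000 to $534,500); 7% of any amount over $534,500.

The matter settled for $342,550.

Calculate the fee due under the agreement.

First $83,000 at 35% = $29,050.00
Next $131,000 at 31.5% = $41,265.00
Remaining $128,550 at 22.5% = $28,923.75
Fee: $29,050.00 + $41,265.00 + $28,923.75 = $99,238.75

$99,238.75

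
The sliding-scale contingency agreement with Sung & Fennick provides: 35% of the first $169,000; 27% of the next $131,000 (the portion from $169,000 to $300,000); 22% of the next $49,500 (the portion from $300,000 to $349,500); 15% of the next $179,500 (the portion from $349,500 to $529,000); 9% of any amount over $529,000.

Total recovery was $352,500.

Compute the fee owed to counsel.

$105,860.00

First $169,000 at 35% = $59,150.00
Next $131,000 at 27% = $35,370.00
Next $49,500 at 22% = $10,890.00
Remaining $3,000 at 15% = $450.00
Fee: $59,150.00 + $35,370.00 + $10,890.00 + $450.00 = $105,860.00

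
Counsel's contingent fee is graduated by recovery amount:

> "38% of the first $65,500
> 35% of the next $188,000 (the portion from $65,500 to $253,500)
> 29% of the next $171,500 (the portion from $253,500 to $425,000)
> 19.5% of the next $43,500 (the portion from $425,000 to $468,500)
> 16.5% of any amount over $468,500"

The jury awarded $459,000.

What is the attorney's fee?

First $65,500 at 38% = $24,890.00
Next $188,000 at 35% = $65,800.00
Next $171,500 at 29% = $49,735.00
Remaining $34,000 at 19.5% = $6,630.00
Fee: $24,890.00 + $65,800.00 + $49,735.00 + $6,630.00 = $147,055.00

$147,055.00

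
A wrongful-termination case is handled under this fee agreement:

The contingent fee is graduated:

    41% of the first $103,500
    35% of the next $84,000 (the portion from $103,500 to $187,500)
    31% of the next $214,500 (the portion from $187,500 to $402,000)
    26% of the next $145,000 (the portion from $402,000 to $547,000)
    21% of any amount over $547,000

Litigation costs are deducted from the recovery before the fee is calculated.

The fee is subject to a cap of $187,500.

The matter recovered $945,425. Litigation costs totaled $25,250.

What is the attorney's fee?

Fee base (net of costs): $945,425 − $25,250 = $920,175
First $103,500 at 41% = $42,435.00
Next $84,000 at 35% = $29,400.00
Next $214,500 at 31% = $66,495.00
Next $145,000 at 26% = $37,700.00
Remaining $373,175 at 21% = $78,366.75
Fee: $42,435.00 + $29,400.00 + $66,495.00 + $37,700.00 + $78,366.75 = $254,396.75
$254,396.75 exceeds the $187,500 cap, so the fee is capped at $187,500.00.

$187,500.00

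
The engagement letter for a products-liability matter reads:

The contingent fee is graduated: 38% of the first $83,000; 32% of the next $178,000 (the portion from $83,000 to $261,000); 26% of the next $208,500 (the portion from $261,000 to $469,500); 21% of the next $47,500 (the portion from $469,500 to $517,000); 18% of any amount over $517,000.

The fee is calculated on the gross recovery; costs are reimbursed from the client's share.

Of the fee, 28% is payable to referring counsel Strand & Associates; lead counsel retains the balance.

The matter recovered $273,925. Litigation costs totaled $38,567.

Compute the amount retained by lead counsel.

Fee base is the gross recovery, $273,925; costs are reimbursed separately.
First $83,000 at 38% = $31,540.00
Next $178,000 at 32% = $56,960.00
Remaining $12,925 at 26% = $3,360.50
Fee: $31,540.00 + $56,960.00 + $3,360.50 = $91,860.50
Referral share: 28% of $91,860.50 = $25,720.94; lead counsel retains $91,860.50 − $25,720.94 = $66,139.56.

$66,139.56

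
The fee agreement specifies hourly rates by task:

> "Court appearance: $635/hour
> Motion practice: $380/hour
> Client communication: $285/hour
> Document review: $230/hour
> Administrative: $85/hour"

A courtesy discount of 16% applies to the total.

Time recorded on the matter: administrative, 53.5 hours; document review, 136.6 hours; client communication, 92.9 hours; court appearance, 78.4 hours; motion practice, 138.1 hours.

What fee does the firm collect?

$138,351.36

Court appearance: 78.4 × $635 = $49,784.00
Motion practice: 138.1 × $380 = $52,478.00
Client communication: 92.9 × $285 = $26,476.50
Document review: 136.6 × $230 = $31,418.00
Administrative: 53.5 × $85 = $4,547.50
Subtotal: $164,704.00
Less 16% discount: −$26,352.64
Total: $164,704.00 − $26,352.64 = $138,351.36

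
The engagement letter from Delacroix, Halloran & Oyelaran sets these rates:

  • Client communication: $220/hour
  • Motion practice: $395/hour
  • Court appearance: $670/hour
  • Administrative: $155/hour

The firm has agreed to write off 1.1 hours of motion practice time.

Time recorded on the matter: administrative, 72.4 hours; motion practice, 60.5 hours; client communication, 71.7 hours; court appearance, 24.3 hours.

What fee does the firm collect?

$66,740.00

Client communication: 71.7 × $220 = $15,774.00
Motion practice: 60.5 × $395 = $23,897.50
Court appearance: 24.3 × $670 = $16,281.00
Administrative: 72.4 × $155 = $11,222.00
Subtotal: $67,174.50
Write-off: 1.1 × $395 = $434.50
Total: $67,174.50 − $434.50 = $66,740.00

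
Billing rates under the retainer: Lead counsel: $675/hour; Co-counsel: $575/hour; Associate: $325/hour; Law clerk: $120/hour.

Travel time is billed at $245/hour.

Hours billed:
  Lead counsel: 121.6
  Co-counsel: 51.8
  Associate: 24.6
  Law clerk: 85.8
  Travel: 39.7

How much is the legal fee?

Lead counsel: 121.6 × $675 = $82,080.00
Co-counsel: 51.8 × $575 = $29,785.00
Associate: 24.6 × $325 = $7,995.00
Law clerk: 85.8 × $120 = $10,296.00
Subtotal: $82,080.00 + $29,785.00 + $7,995.00 + $10,296.00 = $130,156.00
Travel: 39.7 × $245 = $9,726.50
Total: $130,156.00 + $9,726.50 = $139,882.50

$139,882.50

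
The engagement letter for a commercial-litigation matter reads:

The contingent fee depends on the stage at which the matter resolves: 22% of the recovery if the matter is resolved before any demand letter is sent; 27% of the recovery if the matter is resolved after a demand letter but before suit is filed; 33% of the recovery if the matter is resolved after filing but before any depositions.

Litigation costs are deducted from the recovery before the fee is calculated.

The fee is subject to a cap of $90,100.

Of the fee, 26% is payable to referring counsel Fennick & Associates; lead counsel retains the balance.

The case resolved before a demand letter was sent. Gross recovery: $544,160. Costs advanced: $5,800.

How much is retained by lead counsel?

$66,674.00

Fee base (net of costs): $544,160 − $5,800 = $538,360
The matter resolved before a demand letter was sent, so the 22% rate applies.
$538,360 × 22% = $118,439.20
$118,439.20 exceeds the $90,100 cap, so the fee is capped at $90,100.00.
Referral share: 26% of $90,100.00 = $23,426.00; lead counsel retains $90,100.00 − $23,426.00 = $66,674.00.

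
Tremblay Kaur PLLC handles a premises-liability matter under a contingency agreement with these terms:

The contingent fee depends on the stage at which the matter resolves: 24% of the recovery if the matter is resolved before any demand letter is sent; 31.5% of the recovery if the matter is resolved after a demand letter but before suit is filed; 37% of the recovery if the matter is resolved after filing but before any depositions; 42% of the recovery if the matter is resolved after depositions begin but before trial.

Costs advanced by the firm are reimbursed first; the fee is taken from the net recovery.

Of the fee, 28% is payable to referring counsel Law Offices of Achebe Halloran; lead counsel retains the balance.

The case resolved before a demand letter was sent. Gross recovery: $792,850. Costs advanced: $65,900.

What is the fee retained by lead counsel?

Fee base (net of costs): $792,850 − $65,900 = $726,950
The matter resolved before a demand letter was sent, so the 24% rate applies.
$726,950 × 24% = $174,468.00
Referral share: 28% of $174,468.00 = $48,851.04; lead counsel retains $174,468.00 − $48,851.04 = $125,616.96.

$125,616.96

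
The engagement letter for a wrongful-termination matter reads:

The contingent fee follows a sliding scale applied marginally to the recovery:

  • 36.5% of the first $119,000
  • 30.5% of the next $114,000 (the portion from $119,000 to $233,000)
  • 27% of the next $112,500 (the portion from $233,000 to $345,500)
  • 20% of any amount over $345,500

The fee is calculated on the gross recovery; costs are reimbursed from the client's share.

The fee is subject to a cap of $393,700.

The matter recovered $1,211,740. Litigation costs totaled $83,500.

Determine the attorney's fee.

$281,828.00

Fee base is the gross recovery, $1,211,740; costs are reimbursed separately.
First $119,000 at 36.5% = $43,435.00
Next $114,000 at 30.5% = $34,770.00
Next $112,500 at 27% = $30,375.00
Remaining $866,240 at 20% = $173,248.00
Fee: $43,435.00 + $34,770.00 + $30,375.00 + $173,248.00 = $281,828.00
$281,828.00 is under the $393,700 cap.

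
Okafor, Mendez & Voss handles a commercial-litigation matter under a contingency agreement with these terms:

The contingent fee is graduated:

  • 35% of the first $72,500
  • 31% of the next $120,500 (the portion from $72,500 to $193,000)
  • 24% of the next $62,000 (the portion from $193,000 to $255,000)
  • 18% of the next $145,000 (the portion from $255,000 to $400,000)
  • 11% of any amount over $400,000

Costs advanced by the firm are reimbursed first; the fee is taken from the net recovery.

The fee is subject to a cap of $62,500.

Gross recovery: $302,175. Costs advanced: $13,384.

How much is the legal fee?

Fee base (net of costs): $302,175 − $13,384 = $288,791
First $72,500 at 35% = $25,375.00
Next $120,500 at 31% = $37,355.00
Next $62,000 at 24% = $14,880.00
Remaining $33,791 at 18% = $6,082.38
Fee: $25,375.00 + $37,355.00 + $14,880.00 + $6,082.38 = $83,692.38
$83,692.38 exceeds the $62,500 cap, so the fee is capped at $62,500.00.

$62,500.00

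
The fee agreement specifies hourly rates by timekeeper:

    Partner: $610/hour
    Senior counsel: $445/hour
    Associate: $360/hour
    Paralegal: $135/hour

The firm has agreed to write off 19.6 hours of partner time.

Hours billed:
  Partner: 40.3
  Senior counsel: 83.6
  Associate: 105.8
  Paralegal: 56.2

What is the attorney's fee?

$95,504.00

Partner: 40.3 × $610 = $24,583.00
Senior counsel: 83.6 × $445 = $37,202.00
Associate: 105.8 × $360 = $38,088.00
Paralegal: 56.2 × $135 = $7,587.00
Subtotal: $107,460.00
Write-off: 19.6 × $610 = $11,956.00
Total: $107,460.00 − $11,956.00 = $95,504.00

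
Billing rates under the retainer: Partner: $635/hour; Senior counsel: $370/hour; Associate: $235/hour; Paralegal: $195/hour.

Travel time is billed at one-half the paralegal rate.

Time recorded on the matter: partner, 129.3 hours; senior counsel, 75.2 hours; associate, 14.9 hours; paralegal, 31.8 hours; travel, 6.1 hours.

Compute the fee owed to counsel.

$120,226.75

Partner: 129.3 × $635 = $82,105.50
Senior counsel: 75.2 × $370 = $27,824.00
Associate: 14.9 × $235 = $3,501.50
Paralegal: 31.8 × $195 = $6,201.00
Subtotal: $82,105.50 + $27,824.00 + $3,501.50 + $6,201.00 = $119,632.00
Travel: 6.1 × ($195 ÷ 2) = 6.1 × $97.50 = $594.75
Total: $119,632.00 + $594.75 = $120,226.75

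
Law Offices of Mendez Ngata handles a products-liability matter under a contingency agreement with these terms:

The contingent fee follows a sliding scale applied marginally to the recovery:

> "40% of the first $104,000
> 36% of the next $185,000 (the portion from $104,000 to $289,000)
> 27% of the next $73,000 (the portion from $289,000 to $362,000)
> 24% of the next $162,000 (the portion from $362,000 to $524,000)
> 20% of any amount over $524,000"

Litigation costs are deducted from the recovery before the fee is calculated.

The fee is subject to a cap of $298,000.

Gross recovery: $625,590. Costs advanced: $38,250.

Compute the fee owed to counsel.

$179,458.00

Fee base (net of costs): $625,590 − $38,250 = $587,340
First $104,000 at 40% = $41,600.00
Next $185,000 at 36% = $66,600.00
Next $73,000 at 27% = $19,710.00
Next $162,000 at 24% = $38,880.00
Remaining $63,340 at 20% = $12,668.00
Fee: $41,600.00 + $66,600.00 + $19,710.00 + $38,880.00 + $12,668.00 = $179,458.00
$179,458.00 is under the $298,000 cap.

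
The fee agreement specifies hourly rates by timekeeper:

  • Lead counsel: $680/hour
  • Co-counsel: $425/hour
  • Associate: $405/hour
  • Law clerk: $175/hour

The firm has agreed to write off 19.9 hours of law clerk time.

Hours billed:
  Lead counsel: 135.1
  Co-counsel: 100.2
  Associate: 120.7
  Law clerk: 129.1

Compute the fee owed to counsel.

Lead counsel: 135.1 × $680 = $91,868.00
Co-counsel: 100.2 × $425 = $42,585.00
Associate: 120.7 × $405 = $48,883.50
Law clerk: 129.1 × $175 = $22,592.50
Subtotal: $205,929.00
Write-off: 19.9 × $175 = $3,482.50
Total: $205,929.00 − $3,482.50 = $202,446.50

$202,446.50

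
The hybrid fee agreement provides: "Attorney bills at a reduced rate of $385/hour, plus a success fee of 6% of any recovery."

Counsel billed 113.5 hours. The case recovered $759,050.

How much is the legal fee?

$89,240.50

Hourly: 113.5 × $385 = $43,697.50
Success fee: 6% of $759,050 = $45,543.00
Total: $43,697.50 + $45,543.00 = $89,240.50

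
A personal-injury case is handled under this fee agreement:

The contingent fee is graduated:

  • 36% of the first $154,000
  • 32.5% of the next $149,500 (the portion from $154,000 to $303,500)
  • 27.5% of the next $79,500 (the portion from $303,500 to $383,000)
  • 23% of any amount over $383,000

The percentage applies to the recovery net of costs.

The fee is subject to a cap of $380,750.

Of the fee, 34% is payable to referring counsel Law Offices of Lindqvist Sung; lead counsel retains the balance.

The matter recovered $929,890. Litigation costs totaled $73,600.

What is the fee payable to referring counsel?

Fee base (net of costs): $929,890 − $73,600 = $856,290
First $154,000 at 36% = $55,440.00
Next $149,500 at 32.5% = $48,587.50
Next $79,500 at 27.5% = $21,862.50
Remaining $473,290 at 23% = $108,856.70
Fee: $55,440.00 + $48,587.50 + $21,862.50 + $108,856.70 = $234,746.70
$234,746.70 is under the $380,750 cap.
Referral share: 34% of $234,746.70 = $79,813.88; lead counsel retains $234,746.70 − $79,813.88 = $154,932.82.

$79,813.88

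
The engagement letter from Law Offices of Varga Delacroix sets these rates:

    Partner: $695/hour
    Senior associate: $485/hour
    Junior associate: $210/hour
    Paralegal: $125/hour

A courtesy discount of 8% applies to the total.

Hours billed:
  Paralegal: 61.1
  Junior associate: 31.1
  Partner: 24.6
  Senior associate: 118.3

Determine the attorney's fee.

$81,549.72

Partner: 24.6 × $695 = $17,097.00
Senior associate: 118.3 × $485 = $57,375.50
Junior associate: 31.1 × $210 = $6,531.00
Paralegal: 61.1 × $125 = $7,637.50
Subtotal: $88,641.00
Less 8% discount: −$7,091.28
Total: $88,641.00 − $7,091.28 = $81,549.72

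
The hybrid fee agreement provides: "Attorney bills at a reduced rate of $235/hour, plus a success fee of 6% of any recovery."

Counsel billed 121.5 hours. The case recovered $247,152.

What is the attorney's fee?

$43,381.62

Hourly: 121.5 × $235 = $28,552.50
Success fee: 6% of $247,152 = $14,829.12
Total: $28,552.50 + $14,829.12 = $43,381.62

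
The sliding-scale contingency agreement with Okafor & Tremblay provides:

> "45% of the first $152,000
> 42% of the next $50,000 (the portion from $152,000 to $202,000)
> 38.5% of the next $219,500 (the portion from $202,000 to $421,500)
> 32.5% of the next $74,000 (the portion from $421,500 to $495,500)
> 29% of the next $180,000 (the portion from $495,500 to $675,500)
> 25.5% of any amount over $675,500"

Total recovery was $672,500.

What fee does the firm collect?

First $152,000 at 45% = $68,400.00
Next $50,000 at 42% = $21,000.00
Next $219,500 at 38.5% = $84,507.50
Next $74,000 at 32.5% = $24,050.00
Remaining $177,000 at 29% = $51,330.00
Fee: $68,400.00 + $21,000.00 + $84,507.50 + $24,050.00 + $51,330.00 = $249,287.50

$249,287.50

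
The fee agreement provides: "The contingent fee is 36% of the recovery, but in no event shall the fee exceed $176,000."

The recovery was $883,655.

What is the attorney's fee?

$176,000.00

36% of $883,655 = $318,115.80
That exceeds the $176,000 cap, so the fee is capped at $176,000.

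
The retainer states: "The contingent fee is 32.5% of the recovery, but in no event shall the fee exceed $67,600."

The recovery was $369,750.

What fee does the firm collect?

32.5% of $369,750 = $120,168.75
That exceeds the $67,600 cap, so the fee is capped at $67,600.

$67,600.00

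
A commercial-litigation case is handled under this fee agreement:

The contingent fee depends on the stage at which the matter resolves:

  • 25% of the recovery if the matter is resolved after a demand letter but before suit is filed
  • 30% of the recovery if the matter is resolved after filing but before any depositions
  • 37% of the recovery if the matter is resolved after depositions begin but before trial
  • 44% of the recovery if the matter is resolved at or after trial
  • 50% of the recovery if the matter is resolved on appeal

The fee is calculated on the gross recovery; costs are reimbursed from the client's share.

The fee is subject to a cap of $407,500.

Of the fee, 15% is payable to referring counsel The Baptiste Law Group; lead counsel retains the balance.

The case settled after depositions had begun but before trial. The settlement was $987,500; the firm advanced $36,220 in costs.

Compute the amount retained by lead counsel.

$310,568.75

Fee base is the gross recovery, $987,500; costs are reimbursed separately.
The matter settled after depositions had begun but before trial, so the 37% rate applies.
$987,500 × 37% = $365,375.00
$365,375.00 is under the $407,500 cap.
Referral share: 15% of $365,375.00 = $54,806.25; lead counsel retains $365,375.00 − $54,806.25 = $310,568.75.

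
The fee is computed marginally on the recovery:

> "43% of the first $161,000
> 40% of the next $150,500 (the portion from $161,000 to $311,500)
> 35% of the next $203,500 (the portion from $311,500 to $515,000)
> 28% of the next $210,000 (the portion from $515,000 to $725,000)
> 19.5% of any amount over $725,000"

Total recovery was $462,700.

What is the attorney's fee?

First $161,000 at 43% = $69,230.00
Next $150,500 at 40% = $60,200.00
Remaining $151,200 at 35% = $52,920.00
Fee: $69,230.00 + $60,200.00 + $52,920.00 = $182,350.00

$182,350.00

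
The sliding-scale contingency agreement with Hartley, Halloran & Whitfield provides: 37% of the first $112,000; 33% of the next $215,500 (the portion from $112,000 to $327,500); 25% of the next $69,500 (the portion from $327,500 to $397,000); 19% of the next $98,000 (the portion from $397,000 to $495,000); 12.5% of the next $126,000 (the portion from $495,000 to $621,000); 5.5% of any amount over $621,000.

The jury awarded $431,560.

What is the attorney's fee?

First $112,000 at 37% = $41,440.00
Next $215,500 at 33% = $71,115.00
Next $69,500 at 25% = $17,375.00
Remaining $34,560 at 19% = $6,566.40
Fee: $41,440.00 + $71,115.00 + $17,375.00 + $6,566.40 = $136,496.40

$136,496.40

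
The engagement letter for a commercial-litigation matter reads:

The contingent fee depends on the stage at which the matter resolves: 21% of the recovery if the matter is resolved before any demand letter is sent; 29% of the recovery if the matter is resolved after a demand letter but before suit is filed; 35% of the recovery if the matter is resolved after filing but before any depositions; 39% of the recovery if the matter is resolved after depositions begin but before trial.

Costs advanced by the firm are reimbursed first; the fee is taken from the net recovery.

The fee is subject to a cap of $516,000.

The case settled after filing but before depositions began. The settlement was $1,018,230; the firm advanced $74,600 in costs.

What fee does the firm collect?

$330,270.50

Fee base (net of costs): $1,018,230 − $74,600 = $943,630
The matter settled after filing but before depositions began, so the 35% rate applies.
$943,630 × 35% = $330,270.50
$330,270.50 is under the $516,000 cap.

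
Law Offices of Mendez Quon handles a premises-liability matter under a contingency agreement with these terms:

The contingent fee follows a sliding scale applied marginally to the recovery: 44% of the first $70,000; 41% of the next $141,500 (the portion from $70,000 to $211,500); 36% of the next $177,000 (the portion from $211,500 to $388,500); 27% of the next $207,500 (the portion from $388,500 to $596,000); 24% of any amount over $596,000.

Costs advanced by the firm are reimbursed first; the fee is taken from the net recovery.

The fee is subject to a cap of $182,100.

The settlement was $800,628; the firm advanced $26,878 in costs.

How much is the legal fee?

Fee base (net of costs): $800,628 − $26,878 = $773,750
First $70,000 at 44% = $30,800.00
Next $141,500 at 41% = $58,015.00
Next $177,000 at 36% = $63,720.00
Next $207,500 at 27% = $56,025.00
Remaining $177,750 at 24% = $42,660.00
Fee: $30,800.00 + $58,015.00 + $63,720.00 + $56,025.00 + $42,660.00 = $251,220.00
$251,220.00 exceeds the $182,100 cap, so the fee is capped at $182,100.00.

$182,100.00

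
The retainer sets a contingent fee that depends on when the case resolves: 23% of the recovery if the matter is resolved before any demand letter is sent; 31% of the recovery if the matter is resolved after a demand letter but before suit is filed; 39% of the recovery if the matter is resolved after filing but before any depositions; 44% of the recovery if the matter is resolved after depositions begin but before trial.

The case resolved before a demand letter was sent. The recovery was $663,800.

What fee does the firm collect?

The matter resolved before a demand letter was sent, so the 23% rate applies.
$663,800 × 23% = $152,674.00

$152,674.00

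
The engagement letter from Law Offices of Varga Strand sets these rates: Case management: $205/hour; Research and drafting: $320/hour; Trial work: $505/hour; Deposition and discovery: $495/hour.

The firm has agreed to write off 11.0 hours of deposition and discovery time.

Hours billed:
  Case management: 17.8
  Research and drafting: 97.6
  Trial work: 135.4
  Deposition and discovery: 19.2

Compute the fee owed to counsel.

$107,317.00

Case management: 17.8 × $205 = $3,649.00
Research and drafting: 97.6 × $320 = $31,232.00
Trial work: 135.4 × $505 = $68,377.00
Deposition and discovery: 19.2 × $495 = $9,504.00
Subtotal: $112,762.00
Write-off: 11.0 × $495 = $5,445.00
Total: $112,762.00 − $5,445.00 = $107,317.00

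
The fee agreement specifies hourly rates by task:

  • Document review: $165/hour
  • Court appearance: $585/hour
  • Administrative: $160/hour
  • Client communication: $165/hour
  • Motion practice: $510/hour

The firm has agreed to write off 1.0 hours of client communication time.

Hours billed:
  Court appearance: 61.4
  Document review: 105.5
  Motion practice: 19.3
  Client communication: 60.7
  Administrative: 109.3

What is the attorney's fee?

Document review: 105.5 × $165 = $17,407.50
Court appearance: 61.4 × $585 = $35,919.00
Administrative: 109.3 × $160 = $17,488.00
Client communication: 60.7 × $165 = $10,015.50
Motion practice: 19.3 × $510 = $9,843.00
Subtotal: $90,673.00
Write-off: 1.0 × $165 = $165.00
Total: $90,673.00 − $165.00 = $90,508.00

$90,508.00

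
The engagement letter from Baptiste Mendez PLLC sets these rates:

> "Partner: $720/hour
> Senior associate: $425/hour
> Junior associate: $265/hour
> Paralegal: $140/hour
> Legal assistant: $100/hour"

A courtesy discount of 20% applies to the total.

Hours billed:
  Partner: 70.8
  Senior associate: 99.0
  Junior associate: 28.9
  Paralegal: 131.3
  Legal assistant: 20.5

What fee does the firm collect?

$96,913.20

Partner: 70.8 × $720 = $50,976.00
Senior associate: 99.0 × $425 = $42,075.00
Junior associate: 28.9 × $265 = $7,658.50
Paralegal: 131.3 × $140 = $18,382.00
Legal assistant: 20.5 × $100 = $2,050.00
Subtotal: $121,141.50
Less 20% discount: −$24,228.30
Total: $121,141.50 − $24,228.30 = $96,913.20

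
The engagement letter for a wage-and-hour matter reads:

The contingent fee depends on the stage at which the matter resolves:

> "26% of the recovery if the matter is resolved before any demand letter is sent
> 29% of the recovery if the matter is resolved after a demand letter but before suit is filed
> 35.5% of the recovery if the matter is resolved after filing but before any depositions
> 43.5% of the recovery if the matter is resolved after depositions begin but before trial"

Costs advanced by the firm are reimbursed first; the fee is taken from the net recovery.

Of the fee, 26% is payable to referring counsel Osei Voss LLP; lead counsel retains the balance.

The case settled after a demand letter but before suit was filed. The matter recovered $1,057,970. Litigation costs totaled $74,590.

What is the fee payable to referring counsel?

Fee base (net of costs): $1,057,970 − $74,590 = $983,380
The matter settled after a demand letter but before suit was filed, so the 29% rate applies.
$983,380 × 29% = $285,180.20
Referral share: 26% of $285,180.20 = $74,146.85; lead counsel retains $285,180.20 − $74,146.85 = $211,033.35.

$74,146.85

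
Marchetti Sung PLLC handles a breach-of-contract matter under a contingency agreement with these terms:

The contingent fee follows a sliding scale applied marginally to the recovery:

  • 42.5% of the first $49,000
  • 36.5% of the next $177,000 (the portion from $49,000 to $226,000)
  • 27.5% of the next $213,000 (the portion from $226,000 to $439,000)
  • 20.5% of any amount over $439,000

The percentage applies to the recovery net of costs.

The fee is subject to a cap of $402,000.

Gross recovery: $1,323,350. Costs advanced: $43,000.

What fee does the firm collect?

Fee base (net of costs): $1,323,350 − $43,000 = $1,280,350
First $49,000 at 42.5% = $20,825.00
Next $177,000 at 36.5% = $64,605.00
Next $213,000 at 27.5% = $58,575.00
Remaining $841,350 at 20.5% = $172,476.75
Fee: $20,825.00 + $64,605.00 + $58,575.00 + $172,476.75 = $316,481.75
$316,481.75 is under the $402,000 cap.

$316,481.75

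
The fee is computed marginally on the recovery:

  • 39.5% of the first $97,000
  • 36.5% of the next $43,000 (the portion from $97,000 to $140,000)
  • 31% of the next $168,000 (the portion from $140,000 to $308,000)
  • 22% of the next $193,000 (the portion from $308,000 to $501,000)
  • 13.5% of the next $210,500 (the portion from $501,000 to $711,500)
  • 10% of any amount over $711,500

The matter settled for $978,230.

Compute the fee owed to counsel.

$203,640.50

First $97,000 at 39.5% = $38,315.00
Next $43,000 at 36.5% = $15,695.00
Next $168,000 at 31% = $52,080.00
Next $193,000 at 22% = $42,460.00
Next $210,500 at 13.5% = $28,417.50
Remaining $266,730 at 10% = $26,673.00
Fee: $38,315.00 + $15,695.00 + $52,080.00 + $42,460.00 + $28,417.50 + $26,673.00 = $203,640.50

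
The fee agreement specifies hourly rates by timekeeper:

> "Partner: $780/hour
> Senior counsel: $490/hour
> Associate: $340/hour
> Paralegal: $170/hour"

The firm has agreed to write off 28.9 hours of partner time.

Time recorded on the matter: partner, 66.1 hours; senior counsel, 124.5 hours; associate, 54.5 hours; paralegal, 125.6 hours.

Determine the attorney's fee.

$129,903.00

Partner: 66.1 × $780 = $51,558.00
Senior counsel: 124.5 × $490 = $61,005.00
Associate: 54.5 × $340 = $18,530.00
Paralegal: 125.6 × $170 = $21,352.00
Subtotal: $152,445.00
Write-off: 28.9 × $780 = $22,542.00
Total: $152,445.00 − $22,542.00 = $129,903.00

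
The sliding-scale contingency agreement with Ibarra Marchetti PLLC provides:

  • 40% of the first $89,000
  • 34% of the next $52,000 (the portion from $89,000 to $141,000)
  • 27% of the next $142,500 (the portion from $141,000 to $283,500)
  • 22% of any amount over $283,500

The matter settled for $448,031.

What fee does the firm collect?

First $89,000 at 40% = $35,600.00
Next $52,000 at 34% = $17,680.00
Next $142,500 at 27% = $38,475.00
Remaining $164,531 at 22% = $36,196.82
Fee: $35,600.00 + $17,680.00 + $38,475.00 + $36,196.82 = $127,951.82

$127,951.82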